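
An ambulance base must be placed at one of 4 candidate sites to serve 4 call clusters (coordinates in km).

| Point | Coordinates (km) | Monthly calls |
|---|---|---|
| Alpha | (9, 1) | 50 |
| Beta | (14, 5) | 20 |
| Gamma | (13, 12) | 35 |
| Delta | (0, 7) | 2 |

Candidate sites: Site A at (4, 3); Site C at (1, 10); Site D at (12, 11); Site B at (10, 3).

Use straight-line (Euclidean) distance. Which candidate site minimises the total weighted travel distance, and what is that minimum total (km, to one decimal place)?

Total weighted distance at each candidate:
  Site A (4, 3): total = 930.0
  Site C (1, 10): total = 1312.8
  Site D (12, 11): total = 723.3
  Site B (10, 3): total = 554.8
Minimum is at Site B with total 554.8 km.

Site B, total 554.8 km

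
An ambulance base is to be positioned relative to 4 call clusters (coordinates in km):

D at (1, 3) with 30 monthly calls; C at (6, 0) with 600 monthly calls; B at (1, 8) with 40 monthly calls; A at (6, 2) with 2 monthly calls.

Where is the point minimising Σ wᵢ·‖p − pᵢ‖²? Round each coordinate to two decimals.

(5.48, 0.62)

The minimiser of Σwᵢ‖p−pᵢ‖² is the weighted centroid p* = (Σwᵢpᵢ)/(Σwᵢ).
Σwᵢ = 672.
Σwᵢxᵢ = 30·1 + 600·6 + 40·1 + 2·6 = 3682.
Σwᵢyᵢ = 30·3 + 600·0 + 40·8 + 2·2 = 414.
x* = 3682/672 = 5.48, y* = 414/672 = 0.62.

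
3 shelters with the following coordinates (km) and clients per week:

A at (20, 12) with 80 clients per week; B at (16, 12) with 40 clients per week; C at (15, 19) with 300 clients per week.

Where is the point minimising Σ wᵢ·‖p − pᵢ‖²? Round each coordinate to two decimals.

(16.05, 17.00)

The minimiser of Σwᵢ‖p−pᵢ‖² is the weighted centroid p* = (Σwᵢpᵢ)/(Σwᵢ).
Σwᵢ = 420.
Σwᵢxᵢ = 80·20 + 40·16 + 300·15 = 6740.
Σwᵢyᵢ = 80·12 + 40·12 + 300·19 = 7140.
x* = 6740/420 = 16.05, y* = 7140/420 = 17.00.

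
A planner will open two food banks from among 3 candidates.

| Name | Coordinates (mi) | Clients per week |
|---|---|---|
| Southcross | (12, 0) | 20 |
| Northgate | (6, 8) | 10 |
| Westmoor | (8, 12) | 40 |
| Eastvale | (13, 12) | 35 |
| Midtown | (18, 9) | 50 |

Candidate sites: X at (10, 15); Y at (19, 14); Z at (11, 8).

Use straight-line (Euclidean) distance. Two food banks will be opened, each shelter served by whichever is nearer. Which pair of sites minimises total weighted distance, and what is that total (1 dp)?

{Y, Z}, total 822.7

Evaluate every pair (each demand assigned to the nearer of the two):
  {Y, Z}: total = 822.7
  {X, Z}: total = 857.5
  {X, Y}: total = 930.9
Best pair: {Y, Z} with total 822.7.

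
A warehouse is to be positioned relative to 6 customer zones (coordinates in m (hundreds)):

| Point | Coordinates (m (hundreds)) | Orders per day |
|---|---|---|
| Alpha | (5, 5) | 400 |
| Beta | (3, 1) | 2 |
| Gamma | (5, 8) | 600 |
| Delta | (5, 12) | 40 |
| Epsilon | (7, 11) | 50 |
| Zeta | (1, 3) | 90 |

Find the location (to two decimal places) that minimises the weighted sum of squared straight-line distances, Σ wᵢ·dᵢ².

The minimiser of Σwᵢ‖p−pᵢ‖² is the weighted centroid p* = (Σwᵢpᵢ)/(Σwᵢ).
Σwᵢ = 1182.
Σwᵢxᵢ = 400·5 + 2·3 + 600·5 + 40·5 + 50·7 + 90·1 = 5646.
Σwᵢyᵢ = 400·5 + 2·1 + 600·8 + 40·12 + 50·11 + 90·3 = 8102.
x* = 5646/1182 = 4.78, y* = 8102/1182 = 6.85.

(4.78, 6.85)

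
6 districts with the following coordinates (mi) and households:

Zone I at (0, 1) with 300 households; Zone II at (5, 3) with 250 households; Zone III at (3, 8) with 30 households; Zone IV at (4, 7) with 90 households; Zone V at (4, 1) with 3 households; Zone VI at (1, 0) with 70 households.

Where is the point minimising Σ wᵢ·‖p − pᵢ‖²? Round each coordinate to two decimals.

(2.40, 2.59)

The minimiser of Σwᵢ‖p−pᵢ‖² is the weighted centroid p* = (Σwᵢpᵢ)/(Σwᵢ).
Σwᵢ = 743.
Σwᵢxᵢ = 300·0 + 250·5 + 30·3 + 90·4 + 3·4 + 70·1 = 1782.
Σwᵢyᵢ = 300·1 + 250·3 + 30·8 + 90·7 + 3·1 + 70·0 = 1923.
x* = 1782/743 = 2.40, y* = 1923/743 = 2.59.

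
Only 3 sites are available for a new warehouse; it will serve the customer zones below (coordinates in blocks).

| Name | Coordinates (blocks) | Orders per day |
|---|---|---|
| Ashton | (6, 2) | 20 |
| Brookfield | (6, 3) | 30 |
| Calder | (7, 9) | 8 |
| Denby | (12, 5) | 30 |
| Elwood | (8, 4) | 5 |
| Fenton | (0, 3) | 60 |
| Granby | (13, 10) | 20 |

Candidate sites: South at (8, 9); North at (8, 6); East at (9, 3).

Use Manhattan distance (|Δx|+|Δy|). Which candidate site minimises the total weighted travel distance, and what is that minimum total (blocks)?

East, total 1154 blocks

Total weighted distance at each candidate:
  South (8, 9): total = 1653
  North (8, 6): total = 1302
  East (9, 3): total = 1154
Minimum is at East with total 1154 blocks.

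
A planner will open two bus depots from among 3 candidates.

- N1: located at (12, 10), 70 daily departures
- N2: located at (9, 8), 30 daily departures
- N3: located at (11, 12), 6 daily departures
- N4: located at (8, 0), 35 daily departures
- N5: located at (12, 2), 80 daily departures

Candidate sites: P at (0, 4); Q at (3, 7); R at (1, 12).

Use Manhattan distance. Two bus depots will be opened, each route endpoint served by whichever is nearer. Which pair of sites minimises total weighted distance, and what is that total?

{Q, R}, total 2650

Evaluate every pair (each demand assigned to the nearer of the two):
  {Q, R}: total = 2650
  {P, Q}: total = 2668
  {P, R}: total = 2870
Best pair: {Q, R} with total 2650.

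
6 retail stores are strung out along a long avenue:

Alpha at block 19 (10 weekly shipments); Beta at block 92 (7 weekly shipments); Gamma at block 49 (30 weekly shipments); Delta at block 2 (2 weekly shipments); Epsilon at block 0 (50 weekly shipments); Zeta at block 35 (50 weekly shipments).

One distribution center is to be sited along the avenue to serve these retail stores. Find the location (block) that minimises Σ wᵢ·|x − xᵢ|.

For a sum of weighted absolute distances on a line, the optimum is the weighted median (not the mean). Total weight W = 149; half-weight = 74.5.
Sort by position and accumulate weight:
  block 0 (Epsilon, w=50) → cum 50
  block 2 (Delta, w=2) → cum 52
  block 19 (Alpha, w=10) → cum 62
  block 35 (Zeta, w=50) → cum 112  ≥ 74.5 → median here
  block 49 (Gamma, w=30) → cum 142
  block 92 (Beta, w=7) → cum 149
Optimal location: block 35.

x = 35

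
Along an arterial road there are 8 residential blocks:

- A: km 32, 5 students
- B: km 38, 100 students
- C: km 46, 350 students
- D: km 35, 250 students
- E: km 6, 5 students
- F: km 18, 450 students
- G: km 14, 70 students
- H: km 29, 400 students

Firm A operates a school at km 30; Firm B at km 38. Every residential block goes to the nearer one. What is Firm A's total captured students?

The indifferent point is the midpoint (30+38)/2 = 34; residential blocks left of it (closer to Firm A at 30) go to Firm A, those right go to Firm B.
  E at 6 (w=5) → Firm A
  G at 14 (w=70) → Firm A
  F at 18 (w=450) → Firm A
  H at 29 (w=400) → Firm A
  A at 32 (w=5) → Firm A
  D at 35 (w=250) → Firm B
  B at 38 (w=100) → Firm B
  C at 46 (w=350) → Firm B
Firm A captures 930; Firm B captures 700.

930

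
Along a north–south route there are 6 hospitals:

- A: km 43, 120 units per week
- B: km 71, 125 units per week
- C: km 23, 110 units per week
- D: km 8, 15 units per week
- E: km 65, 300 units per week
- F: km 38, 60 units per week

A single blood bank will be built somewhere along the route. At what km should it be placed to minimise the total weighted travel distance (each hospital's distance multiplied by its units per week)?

For a sum of weighted absolute distances on a line, the optimum is the weighted median (not the mean). Total weight W = 730; half-weight = 365.
Sort by position and accumulate weight:
  km 8 (D, w=15) → cum 15
  km 23 (C, w=110) → cum 125
  km 38 (F, w=60) → cum 185
  km 43 (A, w=120) → cum 305
  km 65 (E, w=300) → cum 605  ≥ 365 → median here
  km 71 (B, w=125) → cum 730
Optimal location: km 65.

x = 65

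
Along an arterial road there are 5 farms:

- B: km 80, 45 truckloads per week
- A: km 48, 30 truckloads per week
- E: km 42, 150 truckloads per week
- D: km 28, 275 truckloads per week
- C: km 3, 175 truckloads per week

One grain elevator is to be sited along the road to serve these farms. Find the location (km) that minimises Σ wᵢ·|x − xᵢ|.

For a sum of weighted absolute distances on a line, the optimum is the weighted median (not the mean). Total weight W = 675; half-weight = 337.5.
Sort by position and accumulate weight:
  km 3 (C, w=175) → cum 175
  km 28 (D, w=275) → cum 450  ≥ 337.5 → median here
  km 42 (E, w=150) → cum 600
  km 48 (A, w=30) → cum 630
  km 80 (B, w=45) → cum 675
Optimal location: km 28.

x = 28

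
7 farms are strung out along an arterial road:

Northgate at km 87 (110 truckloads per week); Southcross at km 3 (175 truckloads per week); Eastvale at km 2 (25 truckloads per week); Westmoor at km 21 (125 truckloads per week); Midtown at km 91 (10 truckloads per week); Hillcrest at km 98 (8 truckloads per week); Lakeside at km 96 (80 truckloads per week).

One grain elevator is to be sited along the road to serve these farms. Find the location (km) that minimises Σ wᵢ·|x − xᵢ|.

x = 21

For a sum of weighted absolute distances on a line, the optimum is the weighted median (not the mean). Total weight W = 533; half-weight = 266.5.
Sort by position and accumulate weight:
  km 2 (Eastvale, w=25) → cum 25
  km 3 (Southcross, w=175) → cum 200
  km 21 (Westmoor, w=125) → cum 325  ≥ 266.5 → median here
  km 87 (Northgate, w=110) → cum 435
  km 91 (Midtown, w=10) → cum 445
  km 96 (Lakeside, w=80) → cum 525
  km 98 (Hillcrest, w=8) → cum 533
Optimal location: km 21.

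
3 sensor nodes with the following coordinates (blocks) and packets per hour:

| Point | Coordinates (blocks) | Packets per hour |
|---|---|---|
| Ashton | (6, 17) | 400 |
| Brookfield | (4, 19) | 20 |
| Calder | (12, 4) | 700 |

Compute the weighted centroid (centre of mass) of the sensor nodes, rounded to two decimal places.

The minimiser of Σwᵢ‖p−pᵢ‖² is the weighted centroid p* = (Σwᵢpᵢ)/(Σwᵢ).
Σwᵢ = 1120.
Σwᵢxᵢ = 400·6 + 20·4 + 700·12 = 10880.
Σwᵢyᵢ = 400·17 + 20·19 + 700·4 = 9980.
x* = 10880/1120 = 9.71, y* = 9980/1120 = 8.91.

(9.71, 8.91)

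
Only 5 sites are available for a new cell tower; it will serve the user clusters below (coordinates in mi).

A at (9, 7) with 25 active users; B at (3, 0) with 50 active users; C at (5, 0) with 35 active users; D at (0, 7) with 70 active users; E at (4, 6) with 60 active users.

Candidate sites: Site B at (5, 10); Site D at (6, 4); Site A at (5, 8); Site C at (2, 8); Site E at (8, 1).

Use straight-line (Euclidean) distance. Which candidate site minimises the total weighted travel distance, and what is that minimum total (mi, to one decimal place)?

Site D, total 1139.7 mi

Total weighted distance at each candidate:
  Site B (5, 10): total = 1640.5
  Site D (6, 4): total = 1139.7
  Site A (5, 8): total = 1286.5
  Site C (2, 8): total = 1205.2
  Site E (8, 1): total = 1601.9
Minimum is at Site D with total 1139.7 mi.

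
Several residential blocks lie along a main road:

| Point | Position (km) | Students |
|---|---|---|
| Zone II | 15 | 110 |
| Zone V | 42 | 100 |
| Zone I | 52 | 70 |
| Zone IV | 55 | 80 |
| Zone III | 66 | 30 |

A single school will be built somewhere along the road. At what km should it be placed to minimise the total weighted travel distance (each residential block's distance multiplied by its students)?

x = 42

For a sum of weighted absolute distances on a line, the optimum is the weighted median (not the mean). Total weight W = 390; half-weight = 195.
Sort by position and accumulate weight:
  km 15 (Zone II, w=110) → cum 110
  km 42 (Zone V, w=100) → cum 210  ≥ 195 → median here
  km 52 (Zone I, w=70) → cum 280
  km 55 (Zone IV, w=80) → cum 360
  km 66 (Zone III, w=30) → cum 390
Optimal location: km 42.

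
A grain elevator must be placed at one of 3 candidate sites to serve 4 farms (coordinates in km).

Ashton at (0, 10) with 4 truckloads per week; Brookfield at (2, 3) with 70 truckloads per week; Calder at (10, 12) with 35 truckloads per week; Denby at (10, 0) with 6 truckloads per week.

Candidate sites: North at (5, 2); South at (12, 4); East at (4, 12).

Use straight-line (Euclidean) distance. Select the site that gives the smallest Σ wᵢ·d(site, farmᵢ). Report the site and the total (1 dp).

North, total 682.7 km

Total weighted distance at each candidate:
  North (5, 2): total = 682.7
  South (12, 4): total = 1072.6
  East (4, 12): total = 953.8
Minimum is at North with total 682.7 km.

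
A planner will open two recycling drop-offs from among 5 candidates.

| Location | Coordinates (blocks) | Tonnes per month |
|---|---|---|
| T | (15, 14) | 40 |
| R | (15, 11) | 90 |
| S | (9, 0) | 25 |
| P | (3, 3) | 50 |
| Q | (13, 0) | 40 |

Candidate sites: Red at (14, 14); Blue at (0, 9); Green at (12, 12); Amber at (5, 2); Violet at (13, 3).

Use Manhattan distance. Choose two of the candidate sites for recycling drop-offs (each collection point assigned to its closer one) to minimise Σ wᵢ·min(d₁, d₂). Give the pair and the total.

Evaluate every pair (each demand assigned to the nearer of the two):
  {Red, Amber}: total = 1100
  {Red, Violet}: total = 1195
  {Green, Amber}: total = 1260
  {Green, Violet}: total = 1355
  {Amber, Violet}: total = 1840
  {Red, Blue}: total = 1900
  {Blue, Green}: total = 1905
  {Blue, Violet}: total = 2165
  {Red, Green}: total = 2195
  {Blue, Amber}: total = 3030
Best pair: {Red, Amber} with total 1100.

{Red, Amber}, total 1100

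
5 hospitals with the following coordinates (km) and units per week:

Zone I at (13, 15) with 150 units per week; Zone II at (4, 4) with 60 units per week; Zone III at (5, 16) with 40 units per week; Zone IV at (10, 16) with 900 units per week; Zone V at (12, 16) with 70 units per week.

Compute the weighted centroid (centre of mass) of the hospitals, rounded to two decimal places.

The minimiser of Σwᵢ‖p−pᵢ‖² is the weighted centroid p* = (Σwᵢpᵢ)/(Σwᵢ).
Σwᵢ = 1220.
Σwᵢxᵢ = 150·13 + 60·4 + 40·5 + 900·10 + 70·12 = 12230.
Σwᵢyᵢ = 150·15 + 60·4 + 40·16 + 900·16 + 70·16 = 18650.
x* = 12230/1220 = 10.02, y* = 18650/1220 = 15.29.

(10.02, 15.29)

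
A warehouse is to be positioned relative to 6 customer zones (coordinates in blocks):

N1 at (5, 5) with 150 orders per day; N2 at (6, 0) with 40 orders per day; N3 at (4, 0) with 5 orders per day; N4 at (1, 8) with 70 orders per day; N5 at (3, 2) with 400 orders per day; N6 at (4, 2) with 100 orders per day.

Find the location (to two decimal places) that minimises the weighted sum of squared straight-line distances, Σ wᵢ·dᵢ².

The minimiser of Σwᵢ‖p−pᵢ‖² is the weighted centroid p* = (Σwᵢpᵢ)/(Σwᵢ).
Σwᵢ = 765.
Σwᵢxᵢ = 150·5 + 40·6 + 5·4 + 70·1 + 400·3 + 100·4 = 2680.
Σwᵢyᵢ = 150·5 + 40·0 + 5·0 + 70·8 + 400·2 + 100·2 = 2310.
x* = 2680/765 = 3.50, y* = 2310/765 = 3.02.

(3.50, 3.02)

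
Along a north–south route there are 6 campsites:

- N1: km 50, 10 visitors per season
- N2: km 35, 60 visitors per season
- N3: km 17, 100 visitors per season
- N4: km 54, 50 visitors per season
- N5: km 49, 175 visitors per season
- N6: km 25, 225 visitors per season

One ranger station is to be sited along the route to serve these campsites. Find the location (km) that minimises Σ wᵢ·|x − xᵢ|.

x = 25

For a sum of weighted absolute distances on a line, the optimum is the weighted median (not the mean). Total weight W = 620; half-weight = 310.
Sort by position and accumulate weight:
  km 17 (N3, w=100) → cum 100
  km 25 (N6, w=225) → cum 325  ≥ 310 → median here
  km 35 (N2, w=60) → cum 385
  km 49 (N5, w=175) → cum 560
  km 50 (N1, w=10) → cum 570
  km 54 (N4, w=50) → cum 620
Optimal location: km 25.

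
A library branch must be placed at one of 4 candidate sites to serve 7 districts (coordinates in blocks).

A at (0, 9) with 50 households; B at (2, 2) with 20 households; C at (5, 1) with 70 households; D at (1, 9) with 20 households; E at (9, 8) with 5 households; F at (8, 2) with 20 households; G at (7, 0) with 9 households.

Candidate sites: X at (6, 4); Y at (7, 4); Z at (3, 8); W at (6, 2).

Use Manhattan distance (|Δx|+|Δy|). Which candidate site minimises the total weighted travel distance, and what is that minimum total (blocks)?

Total weighted distance at each candidate:
  X (6, 4): total = 1310
  Y (7, 4): total = 1436
  Z (3, 8): total = 1388
  W (6, 2): total = 1222
Minimum is at W with total 1222 blocks.

W, total 1222 blocks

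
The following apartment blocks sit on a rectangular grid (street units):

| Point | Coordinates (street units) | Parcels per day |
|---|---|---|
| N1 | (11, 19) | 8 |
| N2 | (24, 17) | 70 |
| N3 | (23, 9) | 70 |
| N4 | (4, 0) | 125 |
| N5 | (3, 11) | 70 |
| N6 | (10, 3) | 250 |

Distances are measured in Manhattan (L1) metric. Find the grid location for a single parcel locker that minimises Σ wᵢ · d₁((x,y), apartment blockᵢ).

(10, 3)

Manhattan distance separates: Σwᵢ(|x−xᵢ|+|y−yᵢ|) = Σwᵢ|x−xᵢ| + Σwᵢ|y−yᵢ|, so x and y are optimised independently as 1-D weighted medians.
Total weight W = 593; half = 296.5.
x-coordinate, sorted with cumulative weight:
  x=3 (N5, w=70) cum 70
  x=4 (N4, w=125) cum 195
  x=10 (N6, w=250) cum 445  ← median
  x=11 (N1, w=8) cum 453
  x=23 (N3, w=70) cum 523
  x=24 (N2, w=70) cum 593
⇒ x* = 10
y-coordinate, sorted with cumulative weight:
  y=0 (N4, w=125) cum 125
  y=3 (N6, w=250) cum 375  ← median
  y=9 (N3, w=70) cum 445
  y=11 (N5, w=70) cum 515
  y=17 (N2, w=70) cum 585
  y=19 (N1, w=8) cum 593
⇒ y* = 3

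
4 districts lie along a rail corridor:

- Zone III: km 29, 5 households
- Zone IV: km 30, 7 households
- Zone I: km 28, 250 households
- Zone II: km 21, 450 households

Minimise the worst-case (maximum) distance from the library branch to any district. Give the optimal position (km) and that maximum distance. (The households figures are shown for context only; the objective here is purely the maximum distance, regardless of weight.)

The 1-center on a line is the midpoint of the two extreme points: leftmost at 21, rightmost at 30.
Optimal location = (21 + 30)/2 = 25.5; maximum distance = (30 − 21)/2 = 4.5.

location 25.5, max distance 4.5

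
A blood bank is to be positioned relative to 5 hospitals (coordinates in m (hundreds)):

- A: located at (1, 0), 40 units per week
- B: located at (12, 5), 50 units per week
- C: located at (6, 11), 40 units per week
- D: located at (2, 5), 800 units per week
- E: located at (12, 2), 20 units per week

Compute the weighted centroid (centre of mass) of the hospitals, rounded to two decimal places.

(2.86, 4.98)

The minimiser of Σwᵢ‖p−pᵢ‖² is the weighted centroid p* = (Σwᵢpᵢ)/(Σwᵢ).
Σwᵢ = 950.
Σwᵢxᵢ = 40·1 + 50·12 + 40·6 + 800·2 + 20·12 = 2720.
Σwᵢyᵢ = 40·0 + 50·5 + 40·11 + 800·5 + 20·2 = 4730.
x* = 2720/950 = 2.86, y* = 4730/950 = 4.98.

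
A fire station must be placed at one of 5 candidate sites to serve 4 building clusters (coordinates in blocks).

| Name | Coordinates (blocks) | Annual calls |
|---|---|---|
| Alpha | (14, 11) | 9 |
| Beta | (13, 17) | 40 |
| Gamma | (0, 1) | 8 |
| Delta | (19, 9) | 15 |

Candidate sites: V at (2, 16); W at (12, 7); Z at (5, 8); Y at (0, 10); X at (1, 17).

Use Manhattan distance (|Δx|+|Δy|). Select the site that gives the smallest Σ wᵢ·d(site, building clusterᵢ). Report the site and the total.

Total weighted distance at each candidate:
  V (2, 16): total = 1129
  W (12, 7): total = 773
  Z (5, 8): total = 1109
  Y (0, 10): total = 1307
  X (1, 17): total = 1177
Minimum is at W with total 773 blocks.

W, total 773 blocks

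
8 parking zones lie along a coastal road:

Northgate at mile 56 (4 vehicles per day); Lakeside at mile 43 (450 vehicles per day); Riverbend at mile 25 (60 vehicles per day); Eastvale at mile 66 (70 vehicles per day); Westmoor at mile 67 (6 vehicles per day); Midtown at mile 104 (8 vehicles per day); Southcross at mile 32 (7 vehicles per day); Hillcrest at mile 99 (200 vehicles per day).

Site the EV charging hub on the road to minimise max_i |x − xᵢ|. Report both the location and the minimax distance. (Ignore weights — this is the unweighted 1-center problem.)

The 1-center on a line is the midpoint of the two extreme points: leftmost at 25, rightmost at 104.
Optimal location = (25 + 104)/2 = 64.5; maximum distance = (104 − 25)/2 = 39.5.

location 64.5, max distance 39.5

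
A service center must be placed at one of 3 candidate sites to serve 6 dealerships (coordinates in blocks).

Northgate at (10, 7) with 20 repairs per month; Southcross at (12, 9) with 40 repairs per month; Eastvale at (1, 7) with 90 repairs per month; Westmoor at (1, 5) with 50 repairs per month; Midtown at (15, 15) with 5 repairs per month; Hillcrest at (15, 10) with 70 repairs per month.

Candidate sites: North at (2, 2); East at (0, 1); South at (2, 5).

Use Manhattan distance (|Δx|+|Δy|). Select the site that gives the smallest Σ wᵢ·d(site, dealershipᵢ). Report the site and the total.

South, total 2455 blocks

Total weighted distance at each candidate:
  North (2, 2): total = 3280
  East (0, 1): total = 3825
  South (2, 5): total = 2455
Minimum is at South with total 2455 blocks.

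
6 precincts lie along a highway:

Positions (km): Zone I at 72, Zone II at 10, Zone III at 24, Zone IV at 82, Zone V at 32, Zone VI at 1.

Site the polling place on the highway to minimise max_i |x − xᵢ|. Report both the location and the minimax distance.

location 41.5, max distance 40.5

The 1-center on a line is the midpoint of the two extreme points: leftmost at 1, rightmost at 82.
Optimal location = (1 + 82)/2 = 41.5; maximum distance = (82 − 1)/2 = 40.5.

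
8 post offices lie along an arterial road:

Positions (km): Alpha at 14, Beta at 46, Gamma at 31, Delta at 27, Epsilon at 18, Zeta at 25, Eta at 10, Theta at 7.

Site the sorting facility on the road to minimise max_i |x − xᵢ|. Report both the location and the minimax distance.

location 26.5, max distance 19.5

The 1-center on a line is the midpoint of the two extreme points: leftmost at 7, rightmost at 46.
Optimal location = (7 + 46)/2 = 26.5; maximum distance = (46 − 7)/2 = 19.5.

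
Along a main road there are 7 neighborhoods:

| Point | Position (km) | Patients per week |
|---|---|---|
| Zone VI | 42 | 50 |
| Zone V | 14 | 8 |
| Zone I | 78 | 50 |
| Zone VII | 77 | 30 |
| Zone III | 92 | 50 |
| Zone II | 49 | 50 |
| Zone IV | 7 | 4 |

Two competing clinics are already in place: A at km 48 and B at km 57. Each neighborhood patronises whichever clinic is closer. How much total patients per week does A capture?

112

The indifferent point is the midpoint (48+57)/2 = 52.5; neighborhoods left of it (closer to A at 48) go to A, those right go to B.
  Zone IV at 7 (w=4) → A
  Zone V at 14 (w=8) → A
  Zone VI at 42 (w=50) → A
  Zone II at 49 (w=50) → A
  Zone VII at 77 (w=30) → B
  Zone I at 78 (w=50) → B
  Zone III at 92 (w=50) → B
A captures 112; B captures 130.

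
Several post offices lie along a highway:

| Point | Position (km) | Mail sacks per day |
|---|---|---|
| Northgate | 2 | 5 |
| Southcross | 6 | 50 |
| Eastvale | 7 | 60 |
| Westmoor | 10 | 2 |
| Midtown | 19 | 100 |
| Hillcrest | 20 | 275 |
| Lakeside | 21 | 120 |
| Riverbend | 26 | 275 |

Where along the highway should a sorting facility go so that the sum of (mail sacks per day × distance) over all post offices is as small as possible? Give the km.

For a sum of weighted absolute distances on a line, the optimum is the weighted median (not the mean). Total weight W = 887; half-weight = 443.5.
Sort by position and accumulate weight:
  km 2 (Northgate, w=5) → cum 5
  km 6 (Southcross, w=50) → cum 55
  km 7 (Eastvale, w=60) → cum 115
  km 10 (Westmoor, w=2) → cum 117
  km 19 (Midtown, w=100) → cum 217
  km 20 (Hillcrest, w=275) → cum 492  ≥ 443.5 → median here
  km 21 (Lakeside, w=120) → cum 612
  km 26 (Riverbend, w=275) → cum 887
Optimal location: km 20.

x = 20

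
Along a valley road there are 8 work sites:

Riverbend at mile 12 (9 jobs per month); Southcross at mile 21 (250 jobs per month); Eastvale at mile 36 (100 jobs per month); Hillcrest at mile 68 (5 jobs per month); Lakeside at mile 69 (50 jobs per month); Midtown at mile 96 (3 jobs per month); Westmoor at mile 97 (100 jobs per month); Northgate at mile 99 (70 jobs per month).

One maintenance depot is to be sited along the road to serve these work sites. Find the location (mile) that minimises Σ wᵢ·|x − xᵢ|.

x = 36

For a sum of weighted absolute distances on a line, the optimum is the weighted median (not the mean). Total weight W = 587; half-weight = 293.5.
Sort by position and accumulate weight:
  mile 12 (Riverbend, w=9) → cum 9
  mile 21 (Southcross, w=250) → cum 259
  mile 36 (Eastvale, w=100) → cum 359  ≥ 293.5 → median here
  mile 68 (Hillcrest, w=5) → cum 364
  mile 69 (Lakeside, w=50) → cum 414
  mile 96 (Midtown, w=3) → cum 417
  mile 97 (Westmoor, w=100) → cum 517
  mile 99 (Northgate, w=70) → cum 587
Optimal location: mile 36.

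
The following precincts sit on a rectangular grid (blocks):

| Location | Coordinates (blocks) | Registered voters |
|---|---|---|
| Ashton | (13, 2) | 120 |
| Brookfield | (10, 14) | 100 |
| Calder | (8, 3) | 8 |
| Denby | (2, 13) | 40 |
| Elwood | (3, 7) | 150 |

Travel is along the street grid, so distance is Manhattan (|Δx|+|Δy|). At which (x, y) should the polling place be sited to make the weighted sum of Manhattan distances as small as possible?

Manhattan distance separates: Σwᵢ(|x−xᵢ|+|y−yᵢ|) = Σwᵢ|x−xᵢ| + Σwᵢ|y−yᵢ|, so x and y are optimised independently as 1-D weighted medians.
Total weight W = 418; half = 209.
x-coordinate, sorted with cumulative weight:
  x=2 (Denby, w=40) cum 40
  x=3 (Elwood, w=150) cum 190
  x=8 (Calder, w=8) cum 198
  x=10 (Brookfield, w=100) cum 298  ← median
  x=13 (Ashton, w=120) cum 418
⇒ x* = 10
y-coordinate, sorted with cumulative weight:
  y=2 (Ashton, w=120) cum 120
  y=3 (Calder, w=8) cum 128
  y=7 (Elwood, w=150) cum 278  ← median
  y=13 (Denby, w=40) cum 318
  y=14 (Brookfield, w=100) cum 418
⇒ y* = 7

(10, 7)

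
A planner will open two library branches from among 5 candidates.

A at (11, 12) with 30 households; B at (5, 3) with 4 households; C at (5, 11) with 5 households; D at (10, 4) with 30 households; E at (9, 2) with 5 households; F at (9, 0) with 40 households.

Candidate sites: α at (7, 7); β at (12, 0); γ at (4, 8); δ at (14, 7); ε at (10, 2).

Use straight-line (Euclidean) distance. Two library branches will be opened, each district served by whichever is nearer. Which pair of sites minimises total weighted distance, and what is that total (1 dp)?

Evaluate every pair (each demand assigned to the nearer of the two):
  {α, ε}: total = 386.8
  {δ, ε}: total = 399.0
  {γ, ε}: total = 432.5
  {α, β}: total = 497.6
  {β, δ}: total = 526.8
  {β, ε}: total = 527.8
  {β, γ}: total = 550.3
  {α, δ}: total = 660.6
  {α, γ}: total = 671.2
  {γ, δ}: total = 740.6
Best pair: {α, ε} with total 386.8.

{α, ε}, total 386.8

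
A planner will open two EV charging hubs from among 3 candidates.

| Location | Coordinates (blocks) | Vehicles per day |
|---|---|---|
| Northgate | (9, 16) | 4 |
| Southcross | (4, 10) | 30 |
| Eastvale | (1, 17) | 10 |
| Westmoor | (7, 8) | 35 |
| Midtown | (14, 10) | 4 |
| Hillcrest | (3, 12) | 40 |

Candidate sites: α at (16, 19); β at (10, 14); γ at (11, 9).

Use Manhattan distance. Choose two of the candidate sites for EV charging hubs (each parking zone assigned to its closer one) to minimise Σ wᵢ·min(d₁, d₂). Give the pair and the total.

Evaluate every pair (each demand assigned to the nearer of the two):
  {β, γ}: total = 923
  {α, γ}: total = 1077
  {α, β}: total = 1139
Best pair: {β, γ} with total 923.

{β, γ}, total 923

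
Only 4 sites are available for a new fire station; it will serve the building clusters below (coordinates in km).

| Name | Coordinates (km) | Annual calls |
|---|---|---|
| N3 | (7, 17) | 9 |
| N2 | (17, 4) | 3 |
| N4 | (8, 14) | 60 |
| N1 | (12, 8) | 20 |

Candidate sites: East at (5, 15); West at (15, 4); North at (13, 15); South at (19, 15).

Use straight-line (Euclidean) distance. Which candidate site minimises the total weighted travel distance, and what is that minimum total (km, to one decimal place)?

Total weighted distance at each candidate:
  East (5, 15): total = 462.0
  West (15, 4): total = 975.8
  North (13, 15): total = 539.4
  South (19, 15): total = 1003.7
Minimum is at East with total 462.0 km.

East, total 462.0 km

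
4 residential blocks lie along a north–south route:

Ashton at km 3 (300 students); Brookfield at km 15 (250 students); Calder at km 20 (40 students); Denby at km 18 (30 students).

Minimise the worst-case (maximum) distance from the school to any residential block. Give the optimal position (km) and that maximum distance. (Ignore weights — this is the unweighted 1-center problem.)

The 1-center on a line is the midpoint of the two extreme points: leftmost at 3, rightmost at 20.
Optimal location = (3 + 20)/2 = 11.5; maximum distance = (20 − 3)/2 = 8.5.

location 11.5, max distance 8.5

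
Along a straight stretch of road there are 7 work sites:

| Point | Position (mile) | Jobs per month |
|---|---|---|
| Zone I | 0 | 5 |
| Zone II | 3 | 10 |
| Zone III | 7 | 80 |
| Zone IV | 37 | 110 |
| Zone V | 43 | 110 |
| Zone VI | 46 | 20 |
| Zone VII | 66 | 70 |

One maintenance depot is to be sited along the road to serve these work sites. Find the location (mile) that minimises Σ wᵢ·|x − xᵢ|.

x = 37

For a sum of weighted absolute distances on a line, the optimum is the weighted median (not the mean). Total weight W = 405; half-weight = 202.5.
Sort by position and accumulate weight:
  mile 0 (Zone I, w=5) → cum 5
  mile 3 (Zone II, w=10) → cum 15
  mile 7 (Zone III, w=80) → cum 95
  mile 37 (Zone IV, w=110) → cum 205  ≥ 202.5 → median here
  mile 43 (Zone V, w=110) → cum 315
  mile 46 (Zone VI, w=20) → cum 335
  mile 66 (Zone VII, w=70) → cum 405
Optimal location: mile 37.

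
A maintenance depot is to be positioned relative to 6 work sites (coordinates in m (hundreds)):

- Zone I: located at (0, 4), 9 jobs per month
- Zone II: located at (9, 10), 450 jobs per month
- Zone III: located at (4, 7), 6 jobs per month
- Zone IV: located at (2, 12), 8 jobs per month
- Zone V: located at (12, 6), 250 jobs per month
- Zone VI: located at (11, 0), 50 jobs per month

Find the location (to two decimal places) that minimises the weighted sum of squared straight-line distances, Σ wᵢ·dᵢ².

The minimiser of Σwᵢ‖p−pᵢ‖² is the weighted centroid p* = (Σwᵢpᵢ)/(Σwᵢ).
Σwᵢ = 773.
Σwᵢxᵢ = 9·0 + 450·9 + 6·4 + 8·2 + 250·12 + 50·11 = 7640.
Σwᵢyᵢ = 9·4 + 450·10 + 6·7 + 8·12 + 250·6 + 50·0 = 6174.
x* = 7640/773 = 9.88, y* = 6174/773 = 7.99.

(9.88, 7.99)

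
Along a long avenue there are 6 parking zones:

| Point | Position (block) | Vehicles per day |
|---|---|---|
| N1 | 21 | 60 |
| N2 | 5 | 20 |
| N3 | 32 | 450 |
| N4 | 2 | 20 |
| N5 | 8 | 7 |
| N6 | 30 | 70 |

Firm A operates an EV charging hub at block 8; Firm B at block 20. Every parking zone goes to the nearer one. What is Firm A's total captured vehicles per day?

47

The indifferent point is the midpoint (8+20)/2 = 14; parking zones left of it (closer to Firm A at 8) go to Firm A, those right go to Firm B.
  N4 at 2 (w=20) → Firm A
  N2 at 5 (w=20) → Firm A
  N5 at 8 (w=7) → Firm A
  N1 at 21 (w=60) → Firm B
  N6 at 30 (w=70) → Firm B
  N3 at 32 (w=450) → Firm B
Firm A captures 47; Firm B captures 580.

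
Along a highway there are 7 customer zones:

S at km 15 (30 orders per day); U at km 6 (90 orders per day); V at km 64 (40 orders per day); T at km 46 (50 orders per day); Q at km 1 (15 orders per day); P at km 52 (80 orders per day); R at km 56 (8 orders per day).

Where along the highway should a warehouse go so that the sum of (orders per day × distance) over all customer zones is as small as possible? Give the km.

For a sum of weighted absolute distances on a line, the optimum is the weighted median (not the mean). Total weight W = 313; half-weight = 156.5.
Sort by position and accumulate weight:
  km 1 (Q, w=15) → cum 15
  km 6 (U, w=90) → cum 105
  km 15 (S, w=30) → cum 135
  km 46 (T, w=50) → cum 185  ≥ 156.5 → median here
  km 52 (P, w=80) → cum 265
  km 56 (R, w=8) → cum 273
  km 64 (V, w=40) → cum 313
Optimal location: km 46.

x = 46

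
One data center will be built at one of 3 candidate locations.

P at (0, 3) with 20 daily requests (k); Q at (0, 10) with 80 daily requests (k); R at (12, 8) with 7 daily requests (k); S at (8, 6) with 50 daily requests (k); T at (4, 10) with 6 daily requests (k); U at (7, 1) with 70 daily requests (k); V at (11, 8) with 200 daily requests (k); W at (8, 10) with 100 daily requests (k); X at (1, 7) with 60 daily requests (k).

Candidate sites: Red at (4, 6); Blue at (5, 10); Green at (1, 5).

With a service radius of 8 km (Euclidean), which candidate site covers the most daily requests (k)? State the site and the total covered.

Coverage radius r = 8 km; a point is covered iff (Δx)²+(Δy)² ≤ 8² = 64.
  Red (4, 6): covers {P, Q, S, T, U, V, W, X} → 586
  Blue (5, 10): covers {Q, R, S, T, V, W, X} → 503
  Green (1, 5): covers {P, Q, S, T, U, X} → 286
Maximum coverage at Red: 586 daily requests (k).

Red, covering 586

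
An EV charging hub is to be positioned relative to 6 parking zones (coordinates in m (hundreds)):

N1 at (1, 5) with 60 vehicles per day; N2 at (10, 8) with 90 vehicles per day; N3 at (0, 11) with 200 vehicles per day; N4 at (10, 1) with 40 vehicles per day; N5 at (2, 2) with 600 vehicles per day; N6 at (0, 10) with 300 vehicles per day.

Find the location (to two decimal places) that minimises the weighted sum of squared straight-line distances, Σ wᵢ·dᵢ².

(1.98, 5.78)

The minimiser of Σwᵢ‖p−pᵢ‖² is the weighted centroid p* = (Σwᵢpᵢ)/(Σwᵢ).
Σwᵢ = 1290.
Σwᵢxᵢ = 60·1 + 90·10 + 200·0 + 40·10 + 600·2 + 300·0 = 2560.
Σwᵢyᵢ = 60·5 + 90·8 + 200·11 + 40·1 + 600·2 + 300·10 = 7460.
x* = 2560/1290 = 1.98, y* = 7460/1290 = 5.78.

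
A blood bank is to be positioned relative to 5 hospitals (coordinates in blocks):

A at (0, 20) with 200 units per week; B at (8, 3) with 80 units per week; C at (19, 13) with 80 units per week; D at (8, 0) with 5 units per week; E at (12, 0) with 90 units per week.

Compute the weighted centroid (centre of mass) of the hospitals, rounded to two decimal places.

(7.21, 11.60)

The minimiser of Σwᵢ‖p−pᵢ‖² is the weighted centroid p* = (Σwᵢpᵢ)/(Σwᵢ).
Σwᵢ = 455.
Σwᵢxᵢ = 200·0 + 80·8 + 80·19 + 5·8 + 90·12 = 3280.
Σwᵢyᵢ = 200·20 + 80·3 + 80·13 + 5·0 + 90·0 = 5280.
x* = 3280/455 = 7.21, y* = 5280/455 = 11.60.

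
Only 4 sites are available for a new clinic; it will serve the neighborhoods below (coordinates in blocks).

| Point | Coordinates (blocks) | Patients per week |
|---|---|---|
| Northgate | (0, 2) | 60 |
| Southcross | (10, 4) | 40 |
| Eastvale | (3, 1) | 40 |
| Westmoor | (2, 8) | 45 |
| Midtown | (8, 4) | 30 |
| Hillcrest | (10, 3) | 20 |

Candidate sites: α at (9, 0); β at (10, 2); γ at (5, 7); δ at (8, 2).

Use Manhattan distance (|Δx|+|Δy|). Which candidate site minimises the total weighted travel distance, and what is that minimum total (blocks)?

δ, total 1540 blocks

Total weighted distance at each candidate:
  α (9, 0): total = 2045
  β (10, 2): total = 1770
  γ (5, 7): total = 1780
  δ (8, 2): total = 1540
Minimum is at δ with total 1540 blocks.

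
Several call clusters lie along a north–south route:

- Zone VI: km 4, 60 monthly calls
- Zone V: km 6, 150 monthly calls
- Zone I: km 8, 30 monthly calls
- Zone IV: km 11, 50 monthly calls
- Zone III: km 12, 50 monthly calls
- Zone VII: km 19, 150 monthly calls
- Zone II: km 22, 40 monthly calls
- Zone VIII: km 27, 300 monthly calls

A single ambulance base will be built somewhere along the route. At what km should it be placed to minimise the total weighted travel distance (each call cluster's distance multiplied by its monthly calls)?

For a sum of weighted absolute distances on a line, the optimum is the weighted median (not the mean). Total weight W = 830; half-weight = 415.
Sort by position and accumulate weight:
  km 4 (Zone VI, w=60) → cum 60
  km 6 (Zone V, w=150) → cum 210
  km 8 (Zone I, w=30) → cum 240
  km 11 (Zone IV, w=50) → cum 290
  km 12 (Zone III, w=50) → cum 340
  km 19 (Zone VII, w=150) → cum 490  ≥ 415 → median here
  km 22 (Zone II, w=40) → cum 530
  km 27 (Zone VIII, w=300) → cum 830
Optimal location: km 19.

x = 19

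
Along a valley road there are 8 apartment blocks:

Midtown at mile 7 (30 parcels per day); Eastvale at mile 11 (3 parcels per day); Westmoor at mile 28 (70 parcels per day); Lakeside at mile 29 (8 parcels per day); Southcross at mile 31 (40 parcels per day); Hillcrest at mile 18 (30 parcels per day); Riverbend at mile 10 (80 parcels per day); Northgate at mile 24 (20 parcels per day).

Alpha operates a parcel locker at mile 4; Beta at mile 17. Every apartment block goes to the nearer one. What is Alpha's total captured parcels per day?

110

The indifferent point is the midpoint (4+17)/2 = 10.5; apartment blocks left of it (closer to Alpha at 4) go to Alpha, those right go to Beta.
  Midtown at 7 (w=30) → Alpha
  Riverbend at 10 (w=80) → Alpha
  Eastvale at 11 (w=3) → Beta
  Hillcrest at 18 (w=30) → Beta
  Northgate at 24 (w=20) → Beta
  Westmoor at 28 (w=70) → Beta
  Lakeside at 29 (w=8) → Beta
  Southcross at 31 (w=40) → Beta
Alpha captures 110; Beta captures 171.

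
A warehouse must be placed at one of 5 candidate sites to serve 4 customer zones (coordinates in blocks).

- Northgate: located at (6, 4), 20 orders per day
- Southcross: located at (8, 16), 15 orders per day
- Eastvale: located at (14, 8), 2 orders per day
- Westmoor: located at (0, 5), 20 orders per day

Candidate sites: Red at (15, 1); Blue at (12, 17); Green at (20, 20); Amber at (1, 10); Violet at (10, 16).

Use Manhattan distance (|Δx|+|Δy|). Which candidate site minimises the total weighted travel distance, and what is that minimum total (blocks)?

Total weighted distance at each candidate:
  Red (15, 1): total = 966
  Blue (12, 17): total = 957
  Green (20, 20): total = 1576
  Amber (1, 10): total = 565
  Violet (10, 16): total = 794
Minimum is at Amber with total 565 blocks.

Amber, total 565 blocks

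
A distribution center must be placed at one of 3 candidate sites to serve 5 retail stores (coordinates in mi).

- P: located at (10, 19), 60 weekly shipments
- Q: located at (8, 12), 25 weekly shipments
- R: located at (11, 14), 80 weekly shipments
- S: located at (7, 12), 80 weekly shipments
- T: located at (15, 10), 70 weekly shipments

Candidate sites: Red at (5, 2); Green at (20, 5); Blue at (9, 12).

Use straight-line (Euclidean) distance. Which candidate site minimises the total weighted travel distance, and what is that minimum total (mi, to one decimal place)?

Blue, total 1278.3 mi

Total weighted distance at each candidate:
  Red (5, 2): total = 4109.8
  Green (20, 5): total = 4074.0
  Blue (9, 12): total = 1278.3
Minimum is at Blue with total 1278.3 mi.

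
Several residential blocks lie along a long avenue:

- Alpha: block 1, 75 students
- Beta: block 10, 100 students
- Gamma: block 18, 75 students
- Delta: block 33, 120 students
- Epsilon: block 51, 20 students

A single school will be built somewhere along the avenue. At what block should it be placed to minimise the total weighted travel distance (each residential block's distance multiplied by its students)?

x = 18

For a sum of weighted absolute distances on a line, the optimum is the weighted median (not the mean). Total weight W = 390; half-weight = 195.
Sort by position and accumulate weight:
  block 1 (Alpha, w=75) → cum 75
  block 10 (Beta, w=100) → cum 175
  block 18 (Gamma, w=75) → cum 250  ≥ 195 → median here
  block 33 (Delta, w=120) → cum 370
  block 51 (Epsilon, w=20) → cum 390
Optimal location: block 18.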